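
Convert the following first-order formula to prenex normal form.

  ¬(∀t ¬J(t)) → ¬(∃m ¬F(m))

Eliminate → and ↔ using ¬ and ∨.
  ¬¬(∀t ¬J(t)) ∨ ¬(∃m ¬F(m))
Move each ¬ inward, flipping quantifiers it crosses:
  (∀t ¬J(t)) ∨ (∀m F(m))
Finally move all quantifiers to the prefix:
  ∀t ∀m (¬J(t) ∨ F(m))

∀t ∀m (¬J(t) ∨ F(m))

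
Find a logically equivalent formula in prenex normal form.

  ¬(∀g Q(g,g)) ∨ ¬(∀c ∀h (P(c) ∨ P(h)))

Move each ¬ inward, flipping quantifiers it crosses:
  (∃g ¬Q(g,g)) ∨ (∃c ∃h (¬P(c) ∧ ¬P(h)))
All bound variables are already distinct, so no renaming is needed.
Pull the quantifiers to the front (each side's bound variable is not free in the other side):
  ∃g ∃c ∃h (¬Q(g,g) ∨ ¬P(c) ∧ ¬P(h))

∃g ∃c ∃h (¬Q(g,g) ∨ ¬P(c) ∧ ¬P(h))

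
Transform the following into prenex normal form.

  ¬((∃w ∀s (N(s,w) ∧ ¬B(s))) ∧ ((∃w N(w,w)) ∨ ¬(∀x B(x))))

Push ¬ through the quantifiers and connectives to reach negation normal form:
  (∀w ∃s (¬N(s,w) ∨ B(s))) ∨ (∀w ¬N(w,w)) ∧ (∀x B(x))
Rename bound variables to avoid capture: w↦p.
  (∀w ∃s (¬N(s,w) ∨ B(s))) ∨ (∀p ¬N(p,p)) ∧ (∀x B(x))
Pull the quantifiers to the front (each side's bound variable is not free in the other side):
  ∀w ∃s ∀p ∀x (¬N(s,w) ∨ B(s) ∨ ¬N(p,p) ∧ B(x))

∀w ∃s ∀p ∀x (¬N(s,w) ∨ B(s) ∨ ¬N(p,p) ∧ B(x))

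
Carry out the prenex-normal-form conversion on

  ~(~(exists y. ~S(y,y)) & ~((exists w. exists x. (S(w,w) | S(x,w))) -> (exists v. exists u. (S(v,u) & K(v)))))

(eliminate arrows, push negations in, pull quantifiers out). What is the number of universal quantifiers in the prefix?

2

Eliminate → and ↔ using ¬ and ∨.
  ~(~(exists y. ~S(y,y)) & ~(~(exists w. exists x. (S(w,w) | S(x,w))) | (exists v. exists u. (S(v,u) & K(v)))))
Move each ¬ inward, flipping quantifiers it crosses:
  (exists y. ~S(y,y)) | (forall w. forall x. (~S(w,w) & ~S(x,w))) | (exists v. exists u. (S(v,u) & K(v)))
All bound variables are already distinct, so no renaming is needed.
Finally move all quantifiers to the prefix:
  exists y. forall w. forall x. exists v. exists u. (~S(y,y) | ~S(w,w) & ~S(x,w) | S(v,u) & K(v))
The prefix is exists y forall w forall x exists v exists u: 2 universal, 3 existential.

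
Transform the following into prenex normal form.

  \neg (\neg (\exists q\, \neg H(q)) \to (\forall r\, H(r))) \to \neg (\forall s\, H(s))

Eliminate → and ↔ using ¬ and ∨.
  \neg \neg (\neg \neg (\exists q\, \neg H(q)) \lor (\forall r\, H(r))) \lor \neg (\forall s\, H(s))
Move each ¬ inward, flipping quantifiers it crosses:
  (\exists q\, \neg H(q)) \lor (\forall r\, H(r)) \lor (\exists s\, \neg H(s))
Pull the quantifiers to the front (each side's bound variable is not free in the other side):
  \exists q\, \forall r\, \exists s\, (\neg H(q) \lor H(r) \lor \neg H(s))

\exists q\, \forall r\, \exists s\, (\neg H(q) \lor H(r) \lor \neg H(s))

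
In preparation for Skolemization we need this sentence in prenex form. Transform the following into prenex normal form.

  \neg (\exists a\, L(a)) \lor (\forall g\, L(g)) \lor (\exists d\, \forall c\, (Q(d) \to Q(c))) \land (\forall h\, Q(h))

\forall a\, \forall g\, \exists d\, \forall c\, \forall h\, (\neg L(a) \lor L(g) \lor (\neg Q(d) \lor Q(c)) \land Q(h))

First replace A → B with ¬A ∨ B.
  \neg (\exists a\, L(a)) \lor (\forall g\, L(g)) \lor (\exists d\, \forall c\, (\neg Q(d) \lor Q(c))) \land (\forall h\, Q(h))
Drive negations inward (¬∀x A ≡ ∃x ¬A, ¬∃x A ≡ ∀x ¬A, De Morgan for ∧/∨):
  (\forall a\, \neg L(a)) \lor (\forall g\, L(g)) \lor (\exists d\, \forall c\, (\neg Q(d) \lor Q(c))) \land (\forall h\, Q(h))
All bound variables are already distinct, so no renaming is needed.
Pull the quantifiers to the front (each side's bound variable is not free in the other side):
  \forall a\, \forall g\, \exists d\, \forall c\, \forall h\, (\neg L(a) \lor L(g) \lor (\neg Q(d) \lor Q(c)) \land Q(h))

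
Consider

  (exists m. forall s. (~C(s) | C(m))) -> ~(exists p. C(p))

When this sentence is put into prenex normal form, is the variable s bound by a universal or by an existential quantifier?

First replace A → B with ¬A ∨ B.
  ~(exists m. forall s. (~C(s) | C(m))) | ~(exists p. C(p))
Move each ¬ inward, flipping quantifiers it crosses:
  (forall m. exists s. (C(s) & ~C(m))) | (forall p. ~C(p))
All bound variables are already distinct, so no renaming is needed.
Extract every quantifier outward, since the variables are now distinct and don't occur free across branches:
  forall m. exists s. forall p. (C(s) & ~C(m) | ~C(p))
The quantifier forall s sits under an odd number of negations (counting the antecedent side of each →), so it flips to exists s.

existential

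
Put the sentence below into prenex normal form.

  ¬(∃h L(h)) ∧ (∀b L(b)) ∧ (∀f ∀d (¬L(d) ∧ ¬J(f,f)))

Move each ¬ inward, flipping quantifiers it crosses:
  (∀h ¬L(h)) ∧ (∀b L(b)) ∧ (∀f ∀d (¬L(d) ∧ ¬J(f,f)))
All bound variables are already distinct, so no renaming is needed.
Finally move all quantifiers to the prefix:
  ∀h ∀b ∀f ∀d (¬L(h) ∧ L(b) ∧ ¬L(d) ∧ ¬J(f,f))

∀h ∀b ∀f ∀d (¬L(h) ∧ L(b) ∧ ¬L(d) ∧ ¬J(f,f))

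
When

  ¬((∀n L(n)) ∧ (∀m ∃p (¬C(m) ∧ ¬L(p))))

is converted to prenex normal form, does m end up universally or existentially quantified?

existential

Push ¬ through the quantifiers and connectives to reach negation normal form:
  (∃n ¬L(n)) ∨ (∃m ∀p (C(m) ∨ L(p)))
All bound variables are already distinct, so no renaming is needed.
Extract every quantifier outward, since the variables are now distinct and don't occur free across branches:
  ∃n ∃m ∀p (¬L(n) ∨ C(m) ∨ L(p))
The quantifier ∀m sits under an odd number of negations, so it flips to ∃m.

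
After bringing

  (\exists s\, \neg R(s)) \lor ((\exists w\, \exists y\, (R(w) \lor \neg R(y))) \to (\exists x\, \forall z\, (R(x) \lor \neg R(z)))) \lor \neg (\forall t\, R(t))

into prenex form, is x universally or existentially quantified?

existential

Eliminate → and ↔ using ¬ and ∨.
  (\exists s\, \neg R(s)) \lor \neg (\exists w\, \exists y\, (R(w) \lor \neg R(y))) \lor (\exists x\, \forall z\, (R(x) \lor \neg R(z))) \lor \neg (\forall t\, R(t))
Drive negations inward (¬∀x A ≡ ∃x ¬A, ¬∃x A ≡ ∀x ¬A, De Morgan for ∧/∨):
  (\exists s\, \neg R(s)) \lor (\forall w\, \forall y\, (\neg R(w) \land R(y))) \lor (\exists x\, \forall z\, (R(x) \lor \neg R(z))) \lor (\exists t\, \neg R(t))
Finally move all quantifiers to the prefix:
  \exists s\, \forall w\, \forall y\, \exists x\, \forall z\, \exists t\, (\neg R(s) \lor \neg R(w) \land R(y) \lor R(x) \lor \neg R(z) \lor \neg R(t))
The quantifier \exists x sits under an even number of negations (counting the antecedent side of each →), so it remains existential.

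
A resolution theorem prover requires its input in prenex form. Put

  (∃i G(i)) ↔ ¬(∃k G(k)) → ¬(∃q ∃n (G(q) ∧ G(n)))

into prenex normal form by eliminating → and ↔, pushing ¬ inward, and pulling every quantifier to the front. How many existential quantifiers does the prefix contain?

Rewrite implications/biconditionals: A → B as ¬A ∨ B; A ↔ B as (¬A ∨ B) ∧ (¬B ∨ A).
  (¬(∃i G(i)) ∨ ¬¬(∃k G(k)) ∨ ¬(∃q ∃n (G(q) ∧ G(n)))) ∧ (¬(¬¬(∃k G(k)) ∨ ¬(∃q ∃n (G(q) ∧ G(n)))) ∨ (∃i G(i)))
Push ¬ through the quantifiers and connectives to reach negation normal form:
  ((∀i ¬G(i)) ∨ (∃k G(k)) ∨ (∀q ∀n (¬G(q) ∨ ¬G(n)))) ∧ ((∀k ¬G(k)) ∧ (∃q ∃n (G(q) ∧ G(n))) ∨ (∃i G(i)))
Standardize variables apart so no two quantifiers bind the same name: k↦u1, q↦u, n↦z, i↦b.
  ((∀i ¬G(i)) ∨ (∃k G(k)) ∨ (∀q ∀n (¬G(q) ∨ ¬G(n)))) ∧ ((∀u1 ¬G(u1)) ∧ (∃u ∃z (G(u) ∧ G(z))) ∨ (∃b G(b)))
Pull the quantifiers to the front (each side's bound variable is not free in the other side):
  ∀i ∃k ∀q ∀n ∀u1 ∃u ∃z ∃b ((¬G(i) ∨ G(k) ∨ ¬G(q) ∨ ¬G(n)) ∧ (¬G(u1) ∧ G(u) ∧ G(z) ∨ G(b)))
The prefix is ∀i ∃k ∀q ∀n ∀u1 ∃u ∃z ∃b: 4 universal, 4 existential.

4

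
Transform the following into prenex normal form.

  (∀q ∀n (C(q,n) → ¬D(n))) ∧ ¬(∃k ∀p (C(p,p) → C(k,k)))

Rewrite implications/biconditionals: A → B as ¬A ∨ B.
  (∀q ∀n (¬C(q,n) ∨ ¬D(n))) ∧ ¬(∃k ∀p (¬C(p,p) ∨ C(k,k)))
Push ¬ through the quantifiers and connectives to reach negation normal form:
  (∀q ∀n (¬C(q,n) ∨ ¬D(n))) ∧ (∀k ∃p (C(p,p) ∧ ¬C(k,k)))
All bound variables are already distinct, so no renaming is needed.
Pull the quantifiers to the front (each side's bound variable is not free in the other side):
  ∀q ∀n ∀k ∃p ((¬C(q,n) ∨ ¬D(n)) ∧ C(p,p) ∧ ¬C(k,k))

∀q ∀n ∀k ∃p ((¬C(q,n) ∨ ¬D(n)) ∧ C(p,p) ∧ ¬C(k,k))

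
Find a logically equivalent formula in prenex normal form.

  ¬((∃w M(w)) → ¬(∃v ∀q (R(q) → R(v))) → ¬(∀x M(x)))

Eliminate → and ↔ using ¬ and ∨.
  ¬(¬(∃w M(w)) ∨ ¬¬(∃v ∀q (¬R(q) ∨ R(v))) ∨ ¬(∀x M(x)))
Push ¬ through the quantifiers and connectives to reach negation normal form:
  (∃w M(w)) ∧ (∀v ∃q (R(q) ∧ ¬R(v))) ∧ (∀x M(x))
Finally move all quantifiers to the prefix:
  ∃w ∀v ∃q ∀x (M(w) ∧ R(q) ∧ ¬R(v) ∧ M(x))

∃w ∀v ∃q ∀x (M(w) ∧ R(q) ∧ ¬R(v) ∧ M(x))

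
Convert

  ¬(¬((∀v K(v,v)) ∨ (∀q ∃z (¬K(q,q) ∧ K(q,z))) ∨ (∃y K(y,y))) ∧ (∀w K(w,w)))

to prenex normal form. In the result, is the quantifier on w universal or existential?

Drive negations inward (¬∀x A ≡ ∃x ¬A, ¬∃x A ≡ ∀x ¬A, De Morgan for ∧/∨):
  (∀v K(v,v)) ∨ (∀q ∃z (¬K(q,q) ∧ K(q,z))) ∨ (∃y K(y,y)) ∨ (∃w ¬K(w,w))
All bound variables are already distinct, so no renaming is needed.
Pull the quantifiers to the front (each side's bound variable is not free in the other side):
  ∀v ∀q ∃z ∃y ∃w (K(v,v) ∨ ¬K(q,q) ∧ K(q,z) ∨ K(y,y) ∨ ¬K(w,w))
The quantifier ∀w sits under an odd number of negations, so it flips to ∃w.

existential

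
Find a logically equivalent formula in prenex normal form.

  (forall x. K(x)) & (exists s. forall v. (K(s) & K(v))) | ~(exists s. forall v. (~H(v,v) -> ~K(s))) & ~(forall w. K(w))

Eliminate → and ↔ using ¬ and ∨.
  (forall x. K(x)) & (exists s. forall v. (K(s) & K(v))) | ~(exists s. forall v. (~~H(v,v) | ~K(s))) & ~(forall w. K(w))
Move each ¬ inward, flipping quantifiers it crosses:
  (forall x. K(x)) & (exists s. forall v. (K(s) & K(v))) | (forall s. exists v. (~H(v,v) & K(s))) & (exists w. ~K(w))
Give each quantifier a distinct variable: s↦u1, v↦c.
  (forall x. K(x)) & (exists s. forall v. (K(s) & K(v))) | (forall u1. exists c. (~H(c,c) & K(u1))) & (exists w. ~K(w))
Extract every quantifier outward, since the variables are now distinct and don't occur free across branches:
  forall x. exists s. forall v. forall u1. exists c. exists w. (K(x) & K(s) & K(v) | ~H(c,c) & K(u1) & ~K(w))

forall x. exists s. forall v. forall u1. exists c. exists w. (K(x) & K(s) & K(v) | ~H(c,c) & K(u1) & ~K(w))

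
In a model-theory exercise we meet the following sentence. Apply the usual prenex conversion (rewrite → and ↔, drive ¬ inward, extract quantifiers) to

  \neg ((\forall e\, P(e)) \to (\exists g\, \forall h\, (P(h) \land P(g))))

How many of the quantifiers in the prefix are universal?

2

Eliminate → and ↔ using ¬ and ∨.
  \neg (\neg (\forall e\, P(e)) \lor (\exists g\, \forall h\, (P(h) \land P(g))))
Push ¬ through the quantifiers and connectives to reach negation normal form:
  (\forall e\, P(e)) \land (\forall g\, \exists h\, (\neg P(h) \lor \neg P(g)))
All bound variables are already distinct, so no renaming is needed.
Pull the quantifiers to the front (each side's bound variable is not free in the other side):
  \forall e\, \forall g\, \exists h\, (P(e) \land (\neg P(h) \lor \neg P(g)))
The prefix is \forall e \forall g \exists h: 2 universal, 1 existential.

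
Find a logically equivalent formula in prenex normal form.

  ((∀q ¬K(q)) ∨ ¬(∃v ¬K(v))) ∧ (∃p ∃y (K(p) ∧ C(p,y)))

∀q ∀v ∃p ∃y ((¬K(q) ∨ K(v)) ∧ K(p) ∧ C(p,y))

Drive negations inward (¬∀x A ≡ ∃x ¬A, ¬∃x A ≡ ∀x ¬A, De Morgan for ∧/∨):
  ((∀q ¬K(q)) ∨ (∀v K(v))) ∧ (∃p ∃y (K(p) ∧ C(p,y)))
Pull the quantifiers to the front (each side's bound variable is not free in the other side):
  ∀q ∀v ∃p ∃y ((¬K(q) ∨ K(v)) ∧ K(p) ∧ C(p,y))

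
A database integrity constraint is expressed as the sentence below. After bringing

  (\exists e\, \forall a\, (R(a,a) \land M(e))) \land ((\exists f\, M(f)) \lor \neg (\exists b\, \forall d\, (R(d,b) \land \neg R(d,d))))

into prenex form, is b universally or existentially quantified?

universal

Push ¬ through the quantifiers and connectives to reach negation normal form:
  (\exists e\, \forall a\, (R(a,a) \land M(e))) \land ((\exists f\, M(f)) \lor (\forall b\, \exists d\, (\neg R(d,b) \lor R(d,d))))
All bound variables are already distinct, so no renaming is needed.
Extract every quantifier outward, since the variables are now distinct and don't occur free across branches:
  \exists e\, \forall a\, \exists f\, \forall b\, \exists d\, (R(a,a) \land M(e) \land (M(f) \lor \neg R(d,b) \lor R(d,d)))
The quantifier \exists b sits under an odd number of negations, so it flips to \forall b.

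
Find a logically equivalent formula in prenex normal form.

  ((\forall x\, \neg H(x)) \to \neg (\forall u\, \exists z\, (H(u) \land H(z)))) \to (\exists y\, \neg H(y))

\forall x\, \forall u\, \exists z\, \exists y\, (\neg H(x) \land H(u) \land H(z) \lor \neg H(y))

Eliminate → and ↔ using ¬ and ∨.
  \neg (\neg (\forall x\, \neg H(x)) \lor \neg (\forall u\, \exists z\, (H(u) \land H(z)))) \lor (\exists y\, \neg H(y))
Drive negations inward (¬∀x A ≡ ∃x ¬A, ¬∃x A ≡ ∀x ¬A, De Morgan for ∧/∨):
  (\forall x\, \neg H(x)) \land (\forall u\, \exists z\, (H(u) \land H(z))) \lor (\exists y\, \neg H(y))
All bound variables are already distinct, so no renaming is needed.
Pull the quantifiers to the front (each side's bound variable is not free in the other side):
  \forall x\, \forall u\, \exists z\, \exists y\, (\neg H(x) \land H(u) \land H(z) \lor \neg H(y))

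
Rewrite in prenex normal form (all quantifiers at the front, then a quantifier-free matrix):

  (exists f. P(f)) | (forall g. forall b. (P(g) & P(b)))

Extract every quantifier outward, since the variables are now distinct and don't occur free across branches:
  exists f. forall g. forall b. (P(f) | P(g) & P(b))

exists f. forall g. forall b. (P(f) | P(g) & P(b))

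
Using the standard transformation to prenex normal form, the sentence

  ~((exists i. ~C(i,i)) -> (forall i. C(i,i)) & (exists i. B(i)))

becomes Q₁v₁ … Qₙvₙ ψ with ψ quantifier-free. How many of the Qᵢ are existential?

2

Eliminate → and ↔ using ¬ and ∨.
  ~(~(exists i. ~C(i,i)) | (forall i. C(i,i)) & (exists i. B(i)))
Push ¬ through the quantifiers and connectives to reach negation normal form:
  (exists i. ~C(i,i)) & ((exists i. ~C(i,i)) | (forall i. ~B(i)))
Standardize variables apart so no two quantifiers bind the same name: i↦x, i↦z1.
  (exists i. ~C(i,i)) & ((exists x. ~C(x,x)) | (forall z1. ~B(z1)))
Extract every quantifier outward, since the variables are now distinct and don't occur free across branches:
  exists i. exists x. forall z1. (~C(i,i) & (~C(x,x) | ~B(z1)))
The prefix is exists i exists x forall z1: 1 universal, 2 existential.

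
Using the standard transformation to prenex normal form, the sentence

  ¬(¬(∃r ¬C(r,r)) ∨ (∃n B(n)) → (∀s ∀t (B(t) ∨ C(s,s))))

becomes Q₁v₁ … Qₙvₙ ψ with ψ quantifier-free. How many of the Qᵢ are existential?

3

Eliminate → and ↔ using ¬ and ∨.
  ¬(¬(¬(∃r ¬C(r,r)) ∨ (∃n B(n))) ∨ (∀s ∀t (B(t) ∨ C(s,s))))
Drive negations inward (¬∀x A ≡ ∃x ¬A, ¬∃x A ≡ ∀x ¬A, De Morgan for ∧/∨):
  ((∀r C(r,r)) ∨ (∃n B(n))) ∧ (∃s ∃t (¬B(t) ∧ ¬C(s,s)))
All bound variables are already distinct, so no renaming is needed.
Pull the quantifiers to the front (each side's bound variable is not free in the other side):
  ∀r ∃n ∃s ∃t ((C(r,r) ∨ B(n)) ∧ ¬B(t) ∧ ¬C(s,s))
The prefix is ∀r ∃n ∃s ∃t: 1 universal, 3 existential.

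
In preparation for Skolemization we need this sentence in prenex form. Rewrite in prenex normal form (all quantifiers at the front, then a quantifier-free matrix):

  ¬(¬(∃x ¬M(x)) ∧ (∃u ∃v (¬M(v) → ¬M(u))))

∃x ∀u ∀v (¬M(x) ∨ ¬M(v) ∧ M(u))

Rewrite implications/biconditionals: A → B as ¬A ∨ B.
  ¬(¬(∃x ¬M(x)) ∧ (∃u ∃v (¬¬M(v) ∨ ¬M(u))))
Move each ¬ inward, flipping quantifiers it crosses:
  (∃x ¬M(x)) ∨ (∀u ∀v (¬M(v) ∧ M(u)))
All bound variables are already distinct, so no renaming is needed.
Pull the quantifiers to the front (each side's bound variable is not free in the other side):
  ∃x ∀u ∀v (¬M(x) ∨ ¬M(v) ∧ M(u))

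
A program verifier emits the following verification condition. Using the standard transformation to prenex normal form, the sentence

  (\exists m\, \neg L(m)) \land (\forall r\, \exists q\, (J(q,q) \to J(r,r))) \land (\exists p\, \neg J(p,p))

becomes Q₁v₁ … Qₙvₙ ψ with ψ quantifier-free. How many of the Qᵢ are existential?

First replace A → B with ¬A ∨ B.
  (\exists m\, \neg L(m)) \land (\forall r\, \exists q\, (\neg J(q,q) \lor J(r,r))) \land (\exists p\, \neg J(p,p))
All bound variables are already distinct, so no renaming is needed.
Finally move all quantifiers to the prefix:
  \exists m\, \forall r\, \exists q\, \exists p\, (\neg L(m) \land (\neg J(q,q) \lor J(r,r)) \land \neg J(p,p))
The prefix is \exists m \forall r \exists q \exists p: 1 universal, 3 existential.

3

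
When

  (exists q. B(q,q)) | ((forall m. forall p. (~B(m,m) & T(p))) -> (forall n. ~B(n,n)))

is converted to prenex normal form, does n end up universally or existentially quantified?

Eliminate → and ↔ using ¬ and ∨.
  (exists q. B(q,q)) | ~(forall m. forall p. (~B(m,m) & T(p))) | (forall n. ~B(n,n))
Move each ¬ inward, flipping quantifiers it crosses:
  (exists q. B(q,q)) | (exists m. exists p. (B(m,m) | ~T(p))) | (forall n. ~B(n,n))
All bound variables are already distinct, so no renaming is needed.
Pull the quantifiers to the front (each side's bound variable is not free in the other side):
  exists q. exists m. exists p. forall n. (B(q,q) | B(m,m) | ~T(p) | ~B(n,n))
The quantifier forall n sits under an even number of negations (counting the antecedent side of each →), so it remains universal.

universal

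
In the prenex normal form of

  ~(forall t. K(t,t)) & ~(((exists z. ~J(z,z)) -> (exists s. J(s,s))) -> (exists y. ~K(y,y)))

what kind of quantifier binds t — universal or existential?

Eliminate → and ↔ using ¬ and ∨.
  ~(forall t. K(t,t)) & ~(~(~(exists z. ~J(z,z)) | (exists s. J(s,s))) | (exists y. ~K(y,y)))
Drive negations inward (¬∀x A ≡ ∃x ¬A, ¬∃x A ≡ ∀x ¬A, De Morgan for ∧/∨):
  (exists t. ~K(t,t)) & ((forall z. J(z,z)) | (exists s. J(s,s))) & (forall y. K(y,y))
Extract every quantifier outward, since the variables are now distinct and don't occur free across branches:
  exists t. forall z. exists s. forall y. (~K(t,t) & (J(z,z) | J(s,s)) & K(y,y))
The quantifier forall t sits under an odd number of negations (counting the antecedent side of each →), so it flips to exists t.

existential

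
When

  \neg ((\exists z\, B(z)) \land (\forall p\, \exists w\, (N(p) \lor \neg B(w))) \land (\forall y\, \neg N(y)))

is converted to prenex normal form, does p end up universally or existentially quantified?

Drive negations inward (¬∀x A ≡ ∃x ¬A, ¬∃x A ≡ ∀x ¬A, De Morgan for ∧/∨):
  (\forall z\, \neg B(z)) \lor (\exists p\, \forall w\, (\neg N(p) \land B(w))) \lor (\exists y\, N(y))
All bound variables are already distinct, so no renaming is needed.
Extract every quantifier outward, since the variables are now distinct and don't occur free across branches:
  \forall z\, \exists p\, \forall w\, \exists y\, (\neg B(z) \lor \neg N(p) \land B(w) \lor N(y))
The quantifier \forall p sits under an odd number of negations, so it flips to \exists p.

existential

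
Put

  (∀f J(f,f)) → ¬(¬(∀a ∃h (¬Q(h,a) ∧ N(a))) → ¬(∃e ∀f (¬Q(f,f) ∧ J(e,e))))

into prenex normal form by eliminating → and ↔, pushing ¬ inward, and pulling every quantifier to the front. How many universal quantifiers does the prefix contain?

2

Rewrite implications/biconditionals: A → B as ¬A ∨ B.
  ¬(∀f J(f,f)) ∨ ¬(¬¬(∀a ∃h (¬Q(h,a) ∧ N(a))) ∨ ¬(∃e ∀f (¬Q(f,f) ∧ J(e,e))))
Move each ¬ inward, flipping quantifiers it crosses:
  (∃f ¬J(f,f)) ∨ (∃a ∀h (Q(h,a) ∨ ¬N(a))) ∧ (∃e ∀f (¬Q(f,f) ∧ J(e,e)))
Give each quantifier a distinct variable: f↦z1.
  (∃f ¬J(f,f)) ∨ (∃a ∀h (Q(h,a) ∨ ¬N(a))) ∧ (∃e ∀z1 (¬Q(z1,z1) ∧ J(e,e)))
Finally move all quantifiers to the prefix:
  ∃f ∃a ∀h ∃e ∀z1 (¬J(f,f) ∨ (Q(h,a) ∨ ¬N(a)) ∧ ¬Q(z1,z1) ∧ J(e,e))
The prefix is ∃f ∃a ∀h ∃e ∀z1: 2 universal, 3 existential.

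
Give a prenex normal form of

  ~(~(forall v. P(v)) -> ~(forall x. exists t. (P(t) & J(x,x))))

Rewrite implications/biconditionals: A → B as ¬A ∨ B.
  ~(~~(forall v. P(v)) | ~(forall x. exists t. (P(t) & J(x,x))))
Push ¬ through the quantifiers and connectives to reach negation normal form:
  (exists v. ~P(v)) & (forall x. exists t. (P(t) & J(x,x)))
All bound variables are already distinct, so no renaming is needed.
Finally move all quantifiers to the prefix:
  exists v. forall x. exists t. (~P(v) & P(t) & J(x,x))

exists v. forall x. exists t. (~P(v) & P(t) & J(x,x))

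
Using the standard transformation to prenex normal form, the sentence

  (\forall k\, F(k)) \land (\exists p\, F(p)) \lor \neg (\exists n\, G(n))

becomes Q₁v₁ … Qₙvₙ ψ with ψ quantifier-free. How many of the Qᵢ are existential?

1

Drive negations inward (¬∀x A ≡ ∃x ¬A, ¬∃x A ≡ ∀x ¬A, De Morgan for ∧/∨):
  (\forall k\, F(k)) \land (\exists p\, F(p)) \lor (\forall n\, \neg G(n))
All bound variables are already distinct, so no renaming is needed.
Finally move all quantifiers to the prefix:
  \forall k\, \exists p\, \forall n\, (F(k) \land F(p) \lor \neg G(n))
The prefix is \forall k \exists p \forall n: 2 universal, 1 existential.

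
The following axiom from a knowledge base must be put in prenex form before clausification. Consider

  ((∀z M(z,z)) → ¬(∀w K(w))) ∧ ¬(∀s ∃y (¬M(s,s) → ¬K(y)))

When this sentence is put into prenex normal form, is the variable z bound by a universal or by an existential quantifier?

First replace A → B with ¬A ∨ B.
  (¬(∀z M(z,z)) ∨ ¬(∀w K(w))) ∧ ¬(∀s ∃y (¬¬M(s,s) ∨ ¬K(y)))
Move each ¬ inward, flipping quantifiers it crosses:
  ((∃z ¬M(z,z)) ∨ (∃w ¬K(w))) ∧ (∃s ∀y (¬M(s,s) ∧ K(y)))
All bound variables are already distinct, so no renaming is needed.
Pull the quantifiers to the front (each side's bound variable is not free in the other side):
  ∃z ∃w ∃s ∀y ((¬M(z,z) ∨ ¬K(w)) ∧ ¬M(s,s) ∧ K(y))
The quantifier ∀z sits under an odd number of negations (counting the antecedent side of each →), so it flips to ∃z.

existential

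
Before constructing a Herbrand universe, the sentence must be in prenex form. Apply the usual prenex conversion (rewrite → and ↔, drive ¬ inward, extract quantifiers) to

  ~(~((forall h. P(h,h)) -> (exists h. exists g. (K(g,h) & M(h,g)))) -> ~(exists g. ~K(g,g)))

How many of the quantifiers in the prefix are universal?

Eliminate → and ↔ using ¬ and ∨.
  ~(~~(~(forall h. P(h,h)) | (exists h. exists g. (K(g,h) & M(h,g)))) | ~(exists g. ~K(g,g)))
Push ¬ through the quantifiers and connectives to reach negation normal form:
  (forall h. P(h,h)) & (forall h. forall g. (~K(g,h) | ~M(h,g))) & (exists g. ~K(g,g))
Give each quantifier a distinct variable: h↦x, g↦z1.
  (forall h. P(h,h)) & (forall x. forall g. (~K(g,x) | ~M(x,g))) & (exists z1. ~K(z1,z1))
Extract every quantifier outward, since the variables are now distinct and don't occur free across branches:
  forall h. forall x. forall g. exists z1. (P(h,h) & (~K(g,x) | ~M(x,g)) & ~K(z1,z1))
The prefix is forall h forall x forall g exists z1: 3 universal, 1 existential.

3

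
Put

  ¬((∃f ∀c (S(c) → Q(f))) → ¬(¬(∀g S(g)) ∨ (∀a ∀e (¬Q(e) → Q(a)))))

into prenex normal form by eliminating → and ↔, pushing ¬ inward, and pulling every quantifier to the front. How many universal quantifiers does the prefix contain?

3

Rewrite implications/biconditionals: A → B as ¬A ∨ B.
  ¬(¬(∃f ∀c (¬S(c) ∨ Q(f))) ∨ ¬(¬(∀g S(g)) ∨ (∀a ∀e (¬¬Q(e) ∨ Q(a)))))
Push ¬ through the quantifiers and connectives to reach negation normal form:
  (∃f ∀c (¬S(c) ∨ Q(f))) ∧ ((∃g ¬S(g)) ∨ (∀a ∀e (Q(e) ∨ Q(a))))
All bound variables are already distinct, so no renaming is needed.
Extract every quantifier outward, since the variables are now distinct and don't occur free across branches:
  ∃f ∀c ∃g ∀a ∀e ((¬S(c) ∨ Q(f)) ∧ (¬S(g) ∨ Q(e) ∨ Q(a)))
The prefix is ∃f ∀c ∃g ∀a ∀e: 3 universal, 2 existential.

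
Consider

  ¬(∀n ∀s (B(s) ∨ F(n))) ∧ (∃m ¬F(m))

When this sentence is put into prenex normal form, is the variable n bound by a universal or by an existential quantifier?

Push ¬ through the quantifiers and connectives to reach negation normal form:
  (∃n ∃s (¬B(s) ∧ ¬F(n))) ∧ (∃m ¬F(m))
All bound variables are already distinct, so no renaming is needed.
Pull the quantifiers to the front (each side's bound variable is not free in the other side):
  ∃n ∃s ∃m (¬B(s) ∧ ¬F(n) ∧ ¬F(m))
The quantifier ∀n sits under an odd number of negations, so it flips to ∃n.

existential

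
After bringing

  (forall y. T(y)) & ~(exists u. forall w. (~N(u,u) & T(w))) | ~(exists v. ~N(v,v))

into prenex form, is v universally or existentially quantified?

universal

Drive negations inward (¬∀x A ≡ ∃x ¬A, ¬∃x A ≡ ∀x ¬A, De Morgan for ∧/∨):
  (forall y. T(y)) & (forall u. exists w. (N(u,u) | ~T(w))) | (forall v. N(v,v))
Pull the quantifiers to the front (each side's bound variable is not free in the other side):
  forall y. forall u. exists w. forall v. (T(y) & (N(u,u) | ~T(w)) | N(v,v))
The quantifier exists v sits under an odd number of negations, so it flips to forall v.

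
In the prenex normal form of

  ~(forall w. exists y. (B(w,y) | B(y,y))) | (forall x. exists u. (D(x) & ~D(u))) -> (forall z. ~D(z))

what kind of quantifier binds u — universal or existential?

universal

Eliminate → and ↔ using ¬ and ∨.
  ~(~(forall w. exists y. (B(w,y) | B(y,y))) | (forall x. exists u. (D(x) & ~D(u)))) | (forall z. ~D(z))
Drive negations inward (¬∀x A ≡ ∃x ¬A, ¬∃x A ≡ ∀x ¬A, De Morgan for ∧/∨):
  (forall w. exists y. (B(w,y) | B(y,y))) & (exists x. forall u. (~D(x) | D(u))) | (forall z. ~D(z))
All bound variables are already distinct, so no renaming is needed.
Finally move all quantifiers to the prefix:
  forall w. exists y. exists x. forall u. forall z. ((B(w,y) | B(y,y)) & (~D(x) | D(u)) | ~D(z))
The quantifier exists u sits under an odd number of negations (counting the antecedent side of each →), so it flips to forall u.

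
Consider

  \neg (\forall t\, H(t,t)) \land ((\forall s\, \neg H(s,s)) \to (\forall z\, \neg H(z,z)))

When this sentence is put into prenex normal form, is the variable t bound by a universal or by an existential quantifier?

existential

First replace A → B with ¬A ∨ B.
  \neg (\forall t\, H(t,t)) \land (\neg (\forall s\, \neg H(s,s)) \lor (\forall z\, \neg H(z,z)))
Drive negations inward (¬∀x A ≡ ∃x ¬A, ¬∃x A ≡ ∀x ¬A, De Morgan for ∧/∨):
  (\exists t\, \neg H(t,t)) \land ((\exists s\, H(s,s)) \lor (\forall z\, \neg H(z,z)))
Finally move all quantifiers to the prefix:
  \exists t\, \exists s\, \forall z\, (\neg H(t,t) \land (H(s,s) \lor \neg H(z,z)))
The quantifier \forall t sits under an odd number of negations (counting the antecedent side of each →), so it flips to \exists t.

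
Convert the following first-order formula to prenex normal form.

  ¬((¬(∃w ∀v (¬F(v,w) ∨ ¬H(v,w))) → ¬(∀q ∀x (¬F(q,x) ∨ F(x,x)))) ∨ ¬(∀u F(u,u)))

∀w ∃v ∀q ∀x ∀u (F(v,w) ∧ H(v,w) ∧ (¬F(q,x) ∨ F(x,x)) ∧ F(u,u))

Rewrite implications/biconditionals: A → B as ¬A ∨ B.
  ¬(¬¬(∃w ∀v (¬F(v,w) ∨ ¬H(v,w))) ∨ ¬(∀q ∀x (¬F(q,x) ∨ F(x,x))) ∨ ¬(∀u F(u,u)))
Move each ¬ inward, flipping quantifiers it crosses:
  (∀w ∃v (F(v,w) ∧ H(v,w))) ∧ (∀q ∀x (¬F(q,x) ∨ F(x,x))) ∧ (∀u F(u,u))
All bound variables are already distinct, so no renaming is needed.
Pull the quantifiers to the front (each side's bound variable is not free in the other side):
  ∀w ∃v ∀q ∀x ∀u (F(v,w) ∧ H(v,w) ∧ (¬F(q,x) ∨ F(x,x)) ∧ F(u,u))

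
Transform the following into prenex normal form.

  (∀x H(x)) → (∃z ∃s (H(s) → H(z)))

∃x ∃z ∃s (¬H(x) ∨ ¬H(s) ∨ H(z))

Eliminate → and ↔ using ¬ and ∨.
  ¬(∀x H(x)) ∨ (∃z ∃s (¬H(s) ∨ H(z)))
Move each ¬ inward, flipping quantifiers it crosses:
  (∃x ¬H(x)) ∨ (∃z ∃s (¬H(s) ∨ H(z)))
All bound variables are already distinct, so no renaming is needed.
Finally move all quantifiers to the prefix:
  ∃x ∃z ∃s (¬H(x) ∨ ¬H(s) ∨ H(z))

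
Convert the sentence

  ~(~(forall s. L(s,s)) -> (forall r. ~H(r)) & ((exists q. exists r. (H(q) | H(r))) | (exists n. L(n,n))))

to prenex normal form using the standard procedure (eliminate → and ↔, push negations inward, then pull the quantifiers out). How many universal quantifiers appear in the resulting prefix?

3

First replace A → B with ¬A ∨ B.
  ~(~~(forall s. L(s,s)) | (forall r. ~H(r)) & ((exists q. exists r. (H(q) | H(r))) | (exists n. L(n,n))))
Drive negations inward (¬∀x A ≡ ∃x ¬A, ¬∃x A ≡ ∀x ¬A, De Morgan for ∧/∨):
  (exists s. ~L(s,s)) & ((exists r. H(r)) | (forall q. forall r. (~H(q) & ~H(r))) & (forall n. ~L(n,n)))
Rename bound variables to avoid capture: r↦u.
  (exists s. ~L(s,s)) & ((exists r. H(r)) | (forall q. forall u. (~H(q) & ~H(u))) & (forall n. ~L(n,n)))
Pull the quantifiers to the front (each side's bound variable is not free in the other side):
  exists s. exists r. forall q. forall u. forall n. (~L(s,s) & (H(r) | ~H(q) & ~H(u) & ~L(n,n)))
The prefix is exists s exists r forall q forall u forall n: 3 universal, 2 existential.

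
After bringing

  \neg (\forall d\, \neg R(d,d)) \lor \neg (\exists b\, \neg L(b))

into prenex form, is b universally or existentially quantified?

universal

Push ¬ through the quantifiers and connectives to reach negation normal form:
  (\exists d\, R(d,d)) \lor (\forall b\, L(b))
Finally move all quantifiers to the prefix:
  \exists d\, \forall b\, (R(d,d) \lor L(b))
The quantifier \exists b sits under an odd number of negations, so it flips to \forall b.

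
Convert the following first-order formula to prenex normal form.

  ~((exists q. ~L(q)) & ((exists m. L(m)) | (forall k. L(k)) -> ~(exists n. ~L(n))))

Eliminate → and ↔ using ¬ and ∨.
  ~((exists q. ~L(q)) & (~((exists m. L(m)) | (forall k. L(k))) | ~(exists n. ~L(n))))
Drive negations inward (¬∀x A ≡ ∃x ¬A, ¬∃x A ≡ ∀x ¬A, De Morgan for ∧/∨):
  (forall q. L(q)) | ((exists m. L(m)) | (forall k. L(k))) & (exists n. ~L(n))
Finally move all quantifiers to the prefix:
  forall q. exists m. forall k. exists n. (L(q) | (L(m) | L(k)) & ~L(n))

forall q. exists m. forall k. exists n. (L(q) | (L(m) | L(k)) & ~L(n))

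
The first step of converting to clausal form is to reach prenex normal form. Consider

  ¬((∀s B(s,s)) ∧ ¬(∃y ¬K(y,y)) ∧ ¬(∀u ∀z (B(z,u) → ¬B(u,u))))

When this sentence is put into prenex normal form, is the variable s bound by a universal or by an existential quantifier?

Rewrite implications/biconditionals: A → B as ¬A ∨ B.
  ¬((∀s B(s,s)) ∧ ¬(∃y ¬K(y,y)) ∧ ¬(∀u ∀z (¬B(z,u) ∨ ¬B(u,u))))
Push ¬ through the quantifiers and connectives to reach negation normal form:
  (∃s ¬B(s,s)) ∨ (∃y ¬K(y,y)) ∨ (∀u ∀z (¬B(z,u) ∨ ¬B(u,u)))
All bound variables are already distinct, so no renaming is needed.
Extract every quantifier outward, since the variables are now distinct and don't occur free across branches:
  ∃s ∃y ∀u ∀z (¬B(s,s) ∨ ¬K(y,y) ∨ ¬B(z,u) ∨ ¬B(u,u))
The quantifier ∀s sits under an odd number of negations (counting the antecedent side of each →), so it flips to ∃s.

existential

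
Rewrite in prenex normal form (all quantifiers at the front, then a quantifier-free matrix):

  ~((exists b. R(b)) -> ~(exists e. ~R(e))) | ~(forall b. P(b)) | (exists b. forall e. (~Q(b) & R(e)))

exists b. exists e. exists r. exists y1. forall v1. (R(b) & ~R(e) | ~P(r) | ~Q(y1) & R(v1))

Rewrite implications/biconditionals: A → B as ¬A ∨ B.
  ~(~(exists b. R(b)) | ~(exists e. ~R(e))) | ~(forall b. P(b)) | (exists b. forall e. (~Q(b) & R(e)))
Drive negations inward (¬∀x A ≡ ∃x ¬A, ¬∃x A ≡ ∀x ¬A, De Morgan for ∧/∨):
  (exists b. R(b)) & (exists e. ~R(e)) | (exists b. ~P(b)) | (exists b. forall e. (~Q(b) & R(e)))
Standardize variables apart so no two quantifiers bind the same name: b↦r, b↦y1, e↦v1.
  (exists b. R(b)) & (exists e. ~R(e)) | (exists r. ~P(r)) | (exists y1. forall v1. (~Q(y1) & R(v1)))
Pull the quantifiers to the front (each side's bound variable is not free in the other side):
  exists b. exists e. exists r. exists y1. forall v1. (R(b) & ~R(e) | ~P(r) | ~Q(y1) & R(v1))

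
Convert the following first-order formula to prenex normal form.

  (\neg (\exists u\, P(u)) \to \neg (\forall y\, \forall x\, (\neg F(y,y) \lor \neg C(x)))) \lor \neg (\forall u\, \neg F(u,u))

Eliminate → and ↔ using ¬ and ∨.
  \neg \neg (\exists u\, P(u)) \lor \neg (\forall y\, \forall x\, (\neg F(y,y) \lor \neg C(x))) \lor \neg (\forall u\, \neg F(u,u))
Drive negations inward (¬∀x A ≡ ∃x ¬A, ¬∃x A ≡ ∀x ¬A, De Morgan for ∧/∨):
  (\exists u\, P(u)) \lor (\exists y\, \exists x\, (F(y,y) \land C(x))) \lor (\exists u\, F(u,u))
Give each quantifier a distinct variable: u↦r.
  (\exists u\, P(u)) \lor (\exists y\, \exists x\, (F(y,y) \land C(x))) \lor (\exists r\, F(r,r))
Finally move all quantifiers to the prefix:
  \exists u\, \exists y\, \exists x\, \exists r\, (P(u) \lor F(y,y) \land C(x) \lor F(r,r))

\exists u\, \exists y\, \exists x\, \exists r\, (P(u) \lor F(y,y) \land C(x) \lor F(r,r))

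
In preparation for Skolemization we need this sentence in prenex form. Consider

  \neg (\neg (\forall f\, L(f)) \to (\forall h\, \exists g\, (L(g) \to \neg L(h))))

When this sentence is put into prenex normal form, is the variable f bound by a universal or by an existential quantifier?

existential

First replace A → B with ¬A ∨ B.
  \neg (\neg \neg (\forall f\, L(f)) \lor (\forall h\, \exists g\, (\neg L(g) \lor \neg L(h))))
Move each ¬ inward, flipping quantifiers it crosses:
  (\exists f\, \neg L(f)) \land (\exists h\, \forall g\, (L(g) \land L(h)))
All bound variables are already distinct, so no renaming is needed.
Pull the quantifiers to the front (each side's bound variable is not free in the other side):
  \exists f\, \exists h\, \forall g\, (\neg L(f) \land L(g) \land L(h))
The quantifier \forall f sits under an odd number of negations (counting the antecedent side of each →), so it flips to \exists f.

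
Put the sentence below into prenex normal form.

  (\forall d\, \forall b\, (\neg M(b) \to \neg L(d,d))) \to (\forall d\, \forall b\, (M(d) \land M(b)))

\exists d\, \exists b\, \forall s\, \forall p\, (\neg M(b) \land L(d,d) \lor M(s) \land M(p))

First replace A → B with ¬A ∨ B.
  \neg (\forall d\, \forall b\, (\neg \neg M(b) \lor \neg L(d,d))) \lor (\forall d\, \forall b\, (M(d) \land M(b)))
Move each ¬ inward, flipping quantifiers it crosses:
  (\exists d\, \exists b\, (\neg M(b) \land L(d,d))) \lor (\forall d\, \forall b\, (M(d) \land M(b)))
Rename bound variables to avoid capture: d↦s, b↦p.
  (\exists d\, \exists b\, (\neg M(b) \land L(d,d))) \lor (\forall s\, \forall p\, (M(s) \land M(p)))
Finally move all quantifiers to the prefix:
  \exists d\, \exists b\, \forall s\, \forall p\, (\neg M(b) \land L(d,d) \lor M(s) \land M(p))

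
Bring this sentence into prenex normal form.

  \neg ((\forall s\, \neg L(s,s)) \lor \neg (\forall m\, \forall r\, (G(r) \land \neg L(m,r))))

\exists s\, \forall m\, \forall r\, (L(s,s) \land G(r) \land \neg L(m,r))

Drive negations inward (¬∀x A ≡ ∃x ¬A, ¬∃x A ≡ ∀x ¬A, De Morgan for ∧/∨):
  (\exists s\, L(s,s)) \land (\forall m\, \forall r\, (G(r) \land \neg L(m,r)))
All bound variables are already distinct, so no renaming is needed.
Pull the quantifiers to the front (each side's bound variable is not free in the other side):
  \exists s\, \forall m\, \forall r\, (L(s,s) \land G(r) \land \neg L(m,r))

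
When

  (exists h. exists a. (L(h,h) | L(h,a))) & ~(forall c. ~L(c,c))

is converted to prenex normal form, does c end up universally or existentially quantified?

Push ¬ through the quantifiers and connectives to reach negation normal form:
  (exists h. exists a. (L(h,h) | L(h,a))) & (exists c. L(c,c))
Extract every quantifier outward, since the variables are now distinct and don't occur free across branches:
  exists h. exists a. exists c. ((L(h,h) | L(h,a)) & L(c,c))
The quantifier forall c sits under an odd number of negations, so it flips to exists c.

existential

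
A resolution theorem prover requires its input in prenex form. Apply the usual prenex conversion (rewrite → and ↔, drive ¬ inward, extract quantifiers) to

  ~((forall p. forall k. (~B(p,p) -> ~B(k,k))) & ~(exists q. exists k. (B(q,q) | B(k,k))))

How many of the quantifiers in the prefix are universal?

0

Eliminate → and ↔ using ¬ and ∨.
  ~((forall p. forall k. (~~B(p,p) | ~B(k,k))) & ~(exists q. exists k. (B(q,q) | B(k,k))))
Move each ¬ inward, flipping quantifiers it crosses:
  (exists p. exists k. (~B(p,p) & B(k,k))) | (exists q. exists k. (B(q,q) | B(k,k)))
Give each quantifier a distinct variable: k↦a.
  (exists p. exists k. (~B(p,p) & B(k,k))) | (exists q. exists a. (B(q,q) | B(a,a)))
Extract every quantifier outward, since the variables are now distinct and don't occur free across branches:
  exists p. exists k. exists q. exists a. (~B(p,p) & B(k,k) | B(q,q) | B(a,a))
The prefix is exists p exists k exists q exists a: 0 universal, 4 existential.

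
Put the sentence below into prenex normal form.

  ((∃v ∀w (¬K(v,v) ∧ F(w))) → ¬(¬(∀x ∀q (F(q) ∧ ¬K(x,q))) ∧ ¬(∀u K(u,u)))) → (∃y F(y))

∃v ∀w ∃x ∃q ∃u ∃y (¬K(v,v) ∧ F(w) ∧ (¬F(q) ∨ K(x,q)) ∧ ¬K(u,u) ∨ F(y))

First replace A → B with ¬A ∨ B.
  ¬(¬(∃v ∀w (¬K(v,v) ∧ F(w))) ∨ ¬(¬(∀x ∀q (F(q) ∧ ¬K(x,q))) ∧ ¬(∀u K(u,u)))) ∨ (∃y F(y))
Drive negations inward (¬∀x A ≡ ∃x ¬A, ¬∃x A ≡ ∀x ¬A, De Morgan for ∧/∨):
  (∃v ∀w (¬K(v,v) ∧ F(w))) ∧ (∃x ∃q (¬F(q) ∨ K(x,q))) ∧ (∃u ¬K(u,u)) ∨ (∃y F(y))
Finally move all quantifiers to the prefix:
  ∃v ∀w ∃x ∃q ∃u ∃y (¬K(v,v) ∧ F(w) ∧ (¬F(q) ∨ K(x,q)) ∧ ¬K(u,u) ∨ F(y))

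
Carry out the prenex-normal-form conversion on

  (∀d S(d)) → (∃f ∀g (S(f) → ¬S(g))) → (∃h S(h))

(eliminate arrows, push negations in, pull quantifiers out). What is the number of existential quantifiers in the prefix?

3

Eliminate → and ↔ using ¬ and ∨.
  ¬(∀d S(d)) ∨ ¬(∃f ∀g (¬S(f) ∨ ¬S(g))) ∨ (∃h S(h))
Move each ¬ inward, flipping quantifiers it crosses:
  (∃d ¬S(d)) ∨ (∀f ∃g (S(f) ∧ S(g))) ∨ (∃h S(h))
All bound variables are already distinct, so no renaming is needed.
Finally move all quantifiers to the prefix:
  ∃d ∀f ∃g ∃h (¬S(d) ∨ S(f) ∧ S(g) ∨ S(h))
The prefix is ∃d ∀f ∃g ∃h: 1 universal, 3 existential.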